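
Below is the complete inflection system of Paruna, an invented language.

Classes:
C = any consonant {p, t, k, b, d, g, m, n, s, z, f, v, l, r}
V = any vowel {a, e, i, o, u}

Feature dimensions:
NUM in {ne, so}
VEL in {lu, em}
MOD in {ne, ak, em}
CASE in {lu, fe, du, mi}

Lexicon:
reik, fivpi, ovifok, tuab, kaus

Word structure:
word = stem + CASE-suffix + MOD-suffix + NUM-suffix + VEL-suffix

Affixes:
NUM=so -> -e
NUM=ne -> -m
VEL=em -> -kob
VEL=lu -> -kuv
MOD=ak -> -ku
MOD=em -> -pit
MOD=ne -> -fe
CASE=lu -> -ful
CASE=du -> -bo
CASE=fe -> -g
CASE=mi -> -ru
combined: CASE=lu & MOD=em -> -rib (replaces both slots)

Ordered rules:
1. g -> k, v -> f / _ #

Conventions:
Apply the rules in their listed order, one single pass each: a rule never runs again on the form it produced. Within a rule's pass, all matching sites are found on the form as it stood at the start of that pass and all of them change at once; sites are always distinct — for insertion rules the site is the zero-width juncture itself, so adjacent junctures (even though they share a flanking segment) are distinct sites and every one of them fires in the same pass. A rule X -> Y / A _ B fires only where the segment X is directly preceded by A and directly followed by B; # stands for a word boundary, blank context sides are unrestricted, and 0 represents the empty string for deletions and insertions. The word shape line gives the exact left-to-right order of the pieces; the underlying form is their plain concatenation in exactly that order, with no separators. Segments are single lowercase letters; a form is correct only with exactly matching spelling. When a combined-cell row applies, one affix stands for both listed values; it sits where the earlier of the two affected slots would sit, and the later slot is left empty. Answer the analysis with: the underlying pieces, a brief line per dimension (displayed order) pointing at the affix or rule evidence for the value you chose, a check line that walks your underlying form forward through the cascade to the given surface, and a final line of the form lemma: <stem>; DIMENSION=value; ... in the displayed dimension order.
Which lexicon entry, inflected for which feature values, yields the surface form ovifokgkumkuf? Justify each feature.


underlying: ovifok-g-ku-m-kuv
NUM=ne - signalled by the affix -m
VEL=lu - signalled by the affix -kuv
MOD=ak - signalled by the affix -ku
CASE=fe - signalled by the affix -g
check: ovifokgkumkuv -> ovifokgkumkuf
lemma: ovifok; NUM=ne; VEL=lu; MOD=ak; CASE=fe


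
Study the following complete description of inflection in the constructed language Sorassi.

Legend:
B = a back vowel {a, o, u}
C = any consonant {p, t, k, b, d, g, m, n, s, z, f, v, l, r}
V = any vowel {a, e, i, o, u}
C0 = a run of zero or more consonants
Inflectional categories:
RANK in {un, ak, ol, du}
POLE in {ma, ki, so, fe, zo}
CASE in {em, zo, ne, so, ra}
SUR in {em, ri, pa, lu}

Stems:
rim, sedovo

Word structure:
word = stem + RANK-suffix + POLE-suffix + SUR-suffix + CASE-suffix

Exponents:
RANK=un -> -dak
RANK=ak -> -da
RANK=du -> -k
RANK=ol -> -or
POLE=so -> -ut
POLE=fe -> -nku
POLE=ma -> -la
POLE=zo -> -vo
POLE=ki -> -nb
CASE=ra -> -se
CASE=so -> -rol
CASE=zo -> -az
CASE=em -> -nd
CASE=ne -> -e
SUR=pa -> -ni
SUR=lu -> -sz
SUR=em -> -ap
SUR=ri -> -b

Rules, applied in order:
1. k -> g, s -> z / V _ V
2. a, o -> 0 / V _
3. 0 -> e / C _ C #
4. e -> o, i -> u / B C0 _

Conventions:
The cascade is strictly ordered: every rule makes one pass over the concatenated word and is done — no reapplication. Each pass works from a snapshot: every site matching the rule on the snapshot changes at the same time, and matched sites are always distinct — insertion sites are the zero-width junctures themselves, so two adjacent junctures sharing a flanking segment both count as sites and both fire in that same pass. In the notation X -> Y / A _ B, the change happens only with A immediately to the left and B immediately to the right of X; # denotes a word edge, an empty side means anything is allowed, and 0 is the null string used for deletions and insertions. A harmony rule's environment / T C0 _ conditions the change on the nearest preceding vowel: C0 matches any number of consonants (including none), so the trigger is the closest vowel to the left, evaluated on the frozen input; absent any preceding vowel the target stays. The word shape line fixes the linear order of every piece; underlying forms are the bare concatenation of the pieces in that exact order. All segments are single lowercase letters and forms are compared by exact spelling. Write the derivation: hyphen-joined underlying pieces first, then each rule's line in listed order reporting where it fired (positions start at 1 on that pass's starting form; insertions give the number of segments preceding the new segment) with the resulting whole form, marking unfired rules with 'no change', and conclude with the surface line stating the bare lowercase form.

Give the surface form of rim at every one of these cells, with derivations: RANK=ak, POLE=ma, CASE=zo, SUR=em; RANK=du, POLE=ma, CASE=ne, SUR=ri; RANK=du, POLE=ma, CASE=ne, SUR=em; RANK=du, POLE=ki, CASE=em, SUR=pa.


cell RANK=ak, POLE=ma, CASE=zo, SUR=em:
underlying: rim-da-la-ap-az
1. k -> g, s -> z / V _ V: no change
2. a, o -> 0 / V _: fires at position(s) 8: rimdalapaz
3. 0 -> e / C _ C #: no change
4. e -> o, i -> u / B C0 _: no change
surface: rimdalapaz

cell RANK=du, POLE=ma, CASE=ne, SUR=ri:
underlying: rim-k-la-b-e
1. k -> g, s -> z / V _ V: no change
2. a, o -> 0 / V _: no change
3. 0 -> e / C _ C #: no change
4. e -> o, i -> u / B C0 _: fires at position(s) 8: rimklabo
surface: rimklabo

cell RANK=du, POLE=ma, CASE=ne, SUR=em:
underlying: rim-k-la-ap-e
1. k -> g, s -> z / V _ V: no change
2. a, o -> 0 / V _: fires at position(s) 7: rimklape
3. 0 -> e / C _ C #: no change
4. e -> o, i -> u / B C0 _: fires at position(s) 8: rimklapo
surface: rimklapo

cell RANK=du, POLE=ki, CASE=em, SUR=pa:
underlying: rim-k-nb-ni-nd
1. k -> g, s -> z / V _ V: no change
2. a, o -> 0 / V _: no change
3. 0 -> e / C _ C #: inserts after position(s) 9: rimknbnined
4. e -> o, i -> u / B C0 _: no change
surface: rimknbnined


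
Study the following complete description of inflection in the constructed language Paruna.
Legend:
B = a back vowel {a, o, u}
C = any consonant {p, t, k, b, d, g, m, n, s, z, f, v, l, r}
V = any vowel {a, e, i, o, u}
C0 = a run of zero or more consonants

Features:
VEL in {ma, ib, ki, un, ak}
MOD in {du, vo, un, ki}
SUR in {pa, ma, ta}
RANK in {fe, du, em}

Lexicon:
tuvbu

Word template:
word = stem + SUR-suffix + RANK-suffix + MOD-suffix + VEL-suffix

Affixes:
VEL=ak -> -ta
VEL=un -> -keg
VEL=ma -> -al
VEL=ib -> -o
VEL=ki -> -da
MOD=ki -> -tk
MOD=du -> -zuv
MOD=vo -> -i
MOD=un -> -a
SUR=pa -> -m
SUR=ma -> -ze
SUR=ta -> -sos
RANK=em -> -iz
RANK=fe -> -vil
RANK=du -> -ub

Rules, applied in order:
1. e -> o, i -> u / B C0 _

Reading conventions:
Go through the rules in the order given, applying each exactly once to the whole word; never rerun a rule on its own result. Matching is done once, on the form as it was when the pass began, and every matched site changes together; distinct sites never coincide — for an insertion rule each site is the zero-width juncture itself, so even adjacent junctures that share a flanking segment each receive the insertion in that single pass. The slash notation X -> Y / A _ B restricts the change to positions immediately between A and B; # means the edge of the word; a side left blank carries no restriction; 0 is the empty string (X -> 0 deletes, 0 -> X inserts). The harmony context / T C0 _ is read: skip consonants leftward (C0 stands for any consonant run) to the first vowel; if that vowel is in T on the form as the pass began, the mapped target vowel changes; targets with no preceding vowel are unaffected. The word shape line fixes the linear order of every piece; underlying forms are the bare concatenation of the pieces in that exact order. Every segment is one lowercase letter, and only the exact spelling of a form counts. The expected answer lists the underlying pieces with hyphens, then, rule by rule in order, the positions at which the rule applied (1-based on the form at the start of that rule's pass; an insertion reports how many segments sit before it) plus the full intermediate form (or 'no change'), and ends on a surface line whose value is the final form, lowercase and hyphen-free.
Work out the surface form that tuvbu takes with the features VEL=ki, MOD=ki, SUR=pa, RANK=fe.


underlying: tuvbu-m-vil-tk-da
1. e -> o, i -> u / B C0 _: fires at position(s) 8: tuvbumvultkda
surface: tuvbumvultkda


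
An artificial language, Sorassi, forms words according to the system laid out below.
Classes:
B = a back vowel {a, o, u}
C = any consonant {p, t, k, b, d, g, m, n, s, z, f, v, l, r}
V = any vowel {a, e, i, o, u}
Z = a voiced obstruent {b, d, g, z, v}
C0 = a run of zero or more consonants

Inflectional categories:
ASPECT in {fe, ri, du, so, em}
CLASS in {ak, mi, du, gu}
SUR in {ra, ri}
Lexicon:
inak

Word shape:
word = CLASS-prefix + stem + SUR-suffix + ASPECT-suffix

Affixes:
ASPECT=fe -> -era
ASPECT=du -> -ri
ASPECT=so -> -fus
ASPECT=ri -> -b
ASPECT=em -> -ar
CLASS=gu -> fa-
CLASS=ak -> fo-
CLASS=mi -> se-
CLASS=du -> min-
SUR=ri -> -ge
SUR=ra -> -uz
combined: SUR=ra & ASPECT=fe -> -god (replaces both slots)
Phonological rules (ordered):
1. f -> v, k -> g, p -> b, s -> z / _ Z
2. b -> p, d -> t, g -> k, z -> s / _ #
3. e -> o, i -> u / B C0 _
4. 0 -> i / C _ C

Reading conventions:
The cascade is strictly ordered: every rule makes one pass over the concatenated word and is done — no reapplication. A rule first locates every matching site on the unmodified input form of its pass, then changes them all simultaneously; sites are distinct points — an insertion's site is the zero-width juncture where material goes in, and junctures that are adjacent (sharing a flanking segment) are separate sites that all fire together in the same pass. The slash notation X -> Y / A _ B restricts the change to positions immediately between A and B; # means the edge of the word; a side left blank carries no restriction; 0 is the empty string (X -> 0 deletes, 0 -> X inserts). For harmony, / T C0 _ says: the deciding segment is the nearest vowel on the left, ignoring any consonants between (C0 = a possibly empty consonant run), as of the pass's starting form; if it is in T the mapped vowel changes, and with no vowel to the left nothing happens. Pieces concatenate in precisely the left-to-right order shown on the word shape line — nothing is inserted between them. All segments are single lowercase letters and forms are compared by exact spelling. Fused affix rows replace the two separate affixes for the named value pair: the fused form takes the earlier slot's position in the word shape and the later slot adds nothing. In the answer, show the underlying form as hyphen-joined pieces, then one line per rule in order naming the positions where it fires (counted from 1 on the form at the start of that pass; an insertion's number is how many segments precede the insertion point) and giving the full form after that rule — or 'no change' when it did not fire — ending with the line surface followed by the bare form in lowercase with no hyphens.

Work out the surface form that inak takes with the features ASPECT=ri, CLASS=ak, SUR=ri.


underlying: fo-inak-ge-b
1. f -> v, k -> g, p -> b, s -> z / _ Z: fires at position(s) 6: foinaggeb
2. b -> p, d -> t, g -> k, z -> s / _ #: fires at position(s) 9: foinaggep
3. e -> o, i -> u / B C0 _: fires at position(s) 3, 8: founaggop
4. 0 -> i / C _ C: inserts after position(s) 6: founagigop
surface: founagigop


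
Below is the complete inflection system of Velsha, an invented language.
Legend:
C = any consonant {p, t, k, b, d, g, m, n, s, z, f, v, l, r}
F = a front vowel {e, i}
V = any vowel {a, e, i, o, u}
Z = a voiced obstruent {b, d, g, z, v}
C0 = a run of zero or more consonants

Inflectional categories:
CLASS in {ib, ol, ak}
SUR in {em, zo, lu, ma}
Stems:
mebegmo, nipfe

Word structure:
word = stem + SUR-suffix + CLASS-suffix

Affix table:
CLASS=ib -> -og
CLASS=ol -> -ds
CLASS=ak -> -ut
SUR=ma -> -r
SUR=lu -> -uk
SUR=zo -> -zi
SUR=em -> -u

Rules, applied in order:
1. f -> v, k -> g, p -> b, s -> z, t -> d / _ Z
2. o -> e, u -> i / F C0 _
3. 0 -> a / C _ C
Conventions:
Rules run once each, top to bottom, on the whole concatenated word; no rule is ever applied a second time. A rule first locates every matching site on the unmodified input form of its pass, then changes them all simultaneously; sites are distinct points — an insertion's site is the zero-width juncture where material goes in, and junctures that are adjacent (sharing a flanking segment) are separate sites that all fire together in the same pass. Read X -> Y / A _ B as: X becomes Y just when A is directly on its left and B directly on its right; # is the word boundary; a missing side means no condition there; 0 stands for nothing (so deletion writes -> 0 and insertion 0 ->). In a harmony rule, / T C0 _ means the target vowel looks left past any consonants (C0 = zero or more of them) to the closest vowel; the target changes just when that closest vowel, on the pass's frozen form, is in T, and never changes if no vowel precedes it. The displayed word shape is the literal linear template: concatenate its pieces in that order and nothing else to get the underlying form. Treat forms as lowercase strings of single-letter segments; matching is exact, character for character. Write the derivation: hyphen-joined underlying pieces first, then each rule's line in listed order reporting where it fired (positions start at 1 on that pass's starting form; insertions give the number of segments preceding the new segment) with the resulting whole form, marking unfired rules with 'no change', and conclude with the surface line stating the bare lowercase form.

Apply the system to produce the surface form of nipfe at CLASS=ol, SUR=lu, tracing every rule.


underlying: nipfe-uk-ds
1. f -> v, k -> g, p -> b, s -> z, t -> d / _ Z: fires at position(s) 7: nipfeugds
2. o -> e, u -> i / F C0 _: fires at position(s) 6: nipfeigds
3. 0 -> a / C _ C: inserts after position(s) 3, 7, 8: nipafeigadas
surface: nipafeigadas


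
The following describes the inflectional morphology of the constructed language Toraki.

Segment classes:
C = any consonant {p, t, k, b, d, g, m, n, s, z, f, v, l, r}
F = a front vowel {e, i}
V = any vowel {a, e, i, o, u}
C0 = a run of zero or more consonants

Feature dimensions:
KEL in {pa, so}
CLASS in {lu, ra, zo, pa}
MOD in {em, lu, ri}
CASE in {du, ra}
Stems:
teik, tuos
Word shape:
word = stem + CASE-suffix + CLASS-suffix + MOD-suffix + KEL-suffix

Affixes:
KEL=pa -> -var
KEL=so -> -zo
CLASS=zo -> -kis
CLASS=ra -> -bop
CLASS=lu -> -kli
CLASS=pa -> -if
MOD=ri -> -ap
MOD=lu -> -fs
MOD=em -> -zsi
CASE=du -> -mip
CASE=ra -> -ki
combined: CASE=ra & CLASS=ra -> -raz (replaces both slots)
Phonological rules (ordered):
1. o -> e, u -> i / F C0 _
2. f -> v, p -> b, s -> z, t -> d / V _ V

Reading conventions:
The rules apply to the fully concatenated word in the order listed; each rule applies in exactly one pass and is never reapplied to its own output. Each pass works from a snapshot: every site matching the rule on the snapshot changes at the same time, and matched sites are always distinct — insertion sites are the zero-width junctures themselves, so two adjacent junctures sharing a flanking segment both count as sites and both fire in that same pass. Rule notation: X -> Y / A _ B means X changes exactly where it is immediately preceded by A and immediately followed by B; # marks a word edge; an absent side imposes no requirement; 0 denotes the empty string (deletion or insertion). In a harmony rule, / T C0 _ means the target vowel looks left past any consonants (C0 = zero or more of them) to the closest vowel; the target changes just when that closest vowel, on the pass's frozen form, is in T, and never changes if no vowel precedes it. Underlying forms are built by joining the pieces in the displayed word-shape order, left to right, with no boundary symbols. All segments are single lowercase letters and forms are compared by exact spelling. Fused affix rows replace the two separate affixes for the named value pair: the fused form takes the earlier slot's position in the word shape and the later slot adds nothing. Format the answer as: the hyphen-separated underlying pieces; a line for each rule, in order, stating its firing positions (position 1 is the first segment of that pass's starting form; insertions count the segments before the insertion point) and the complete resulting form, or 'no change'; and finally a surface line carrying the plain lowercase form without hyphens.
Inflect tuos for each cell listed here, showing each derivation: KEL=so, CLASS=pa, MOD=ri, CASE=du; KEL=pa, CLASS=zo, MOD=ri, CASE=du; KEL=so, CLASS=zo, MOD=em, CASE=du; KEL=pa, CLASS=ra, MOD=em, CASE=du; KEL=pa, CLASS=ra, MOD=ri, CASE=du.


cell KEL=so, CLASS=pa, MOD=ri, CASE=du:
underlying: tuos-mip-if-ap-zo
1. o -> e, u -> i / F C0 _: no change
2. f -> v, p -> b, s -> z, t -> d / V _ V: fires at position(s) 7, 9: tuosmibivapzo
surface: tuosmibivapzo

cell KEL=pa, CLASS=zo, MOD=ri, CASE=du:
underlying: tuos-mip-kis-ap-var
1. o -> e, u -> i / F C0 _: no change
2. f -> v, p -> b, s -> z, t -> d / V _ V: fires at position(s) 10: tuosmipkizapvar
surface: tuosmipkizapvar

cell KEL=so, CLASS=zo, MOD=em, CASE=du:
underlying: tuos-mip-kis-zsi-zo
1. o -> e, u -> i / F C0 _: fires at position(s) 15: tuosmipkiszsize
2. f -> v, p -> b, s -> z, t -> d / V _ V: no change
surface: tuosmipkiszsize

cell KEL=pa, CLASS=ra, MOD=em, CASE=du:
underlying: tuos-mip-bop-zsi-var
1. o -> e, u -> i / F C0 _: fires at position(s) 9: tuosmipbepzsivar
2. f -> v, p -> b, s -> z, t -> d / V _ V: no change
surface: tuosmipbepzsivar

cell KEL=pa, CLASS=ra, MOD=ri, CASE=du:
underlying: tuos-mip-bop-ap-var
1. o -> e, u -> i / F C0 _: fires at position(s) 9: tuosmipbepapvar
2. f -> v, p -> b, s -> z, t -> d / V _ V: fires at position(s) 10: tuosmipbebapvar
surface: tuosmipbebapvar


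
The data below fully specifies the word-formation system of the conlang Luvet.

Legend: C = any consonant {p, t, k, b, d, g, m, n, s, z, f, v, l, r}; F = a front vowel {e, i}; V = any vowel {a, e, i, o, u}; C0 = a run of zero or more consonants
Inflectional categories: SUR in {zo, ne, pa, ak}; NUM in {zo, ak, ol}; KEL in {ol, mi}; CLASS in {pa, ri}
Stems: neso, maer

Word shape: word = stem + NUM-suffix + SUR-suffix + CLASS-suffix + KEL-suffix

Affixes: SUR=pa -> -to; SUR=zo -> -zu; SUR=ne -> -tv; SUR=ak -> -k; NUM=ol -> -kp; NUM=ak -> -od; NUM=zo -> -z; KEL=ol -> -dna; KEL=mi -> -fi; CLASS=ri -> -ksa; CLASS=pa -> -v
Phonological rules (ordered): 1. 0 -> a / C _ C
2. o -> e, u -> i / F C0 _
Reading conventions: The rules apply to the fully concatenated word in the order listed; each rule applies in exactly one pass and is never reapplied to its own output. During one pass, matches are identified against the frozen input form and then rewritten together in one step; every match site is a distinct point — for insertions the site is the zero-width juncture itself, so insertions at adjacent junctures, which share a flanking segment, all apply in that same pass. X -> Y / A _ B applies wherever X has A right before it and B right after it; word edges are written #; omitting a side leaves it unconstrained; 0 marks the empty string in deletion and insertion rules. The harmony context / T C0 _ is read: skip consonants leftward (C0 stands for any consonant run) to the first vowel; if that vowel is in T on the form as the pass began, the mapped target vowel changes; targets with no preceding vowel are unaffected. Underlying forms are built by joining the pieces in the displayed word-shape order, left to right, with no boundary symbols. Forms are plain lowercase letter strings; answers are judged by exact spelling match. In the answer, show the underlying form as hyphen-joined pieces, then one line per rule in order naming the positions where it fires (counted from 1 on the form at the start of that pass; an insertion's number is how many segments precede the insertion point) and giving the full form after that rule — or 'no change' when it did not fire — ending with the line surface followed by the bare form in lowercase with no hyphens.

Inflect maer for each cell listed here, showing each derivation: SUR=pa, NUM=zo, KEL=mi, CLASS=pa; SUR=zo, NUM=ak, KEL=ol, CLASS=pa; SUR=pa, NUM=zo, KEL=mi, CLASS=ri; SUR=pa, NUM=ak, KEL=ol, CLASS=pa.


cell SUR=pa, NUM=zo, KEL=mi, CLASS=pa:
underlying: maer-z-to-v-fi
1. 0 -> a / C _ C: inserts after position(s) 4, 5, 8: maerazatovafi
2. o -> e, u -> i / F C0 _: no change
surface: maerazatovafi

cell SUR=zo, NUM=ak, KEL=ol, CLASS=pa:
underlying: maer-od-zu-v-dna
1. 0 -> a / C _ C: inserts after position(s) 6, 9, 10: maerodazuvadana
2. o -> e, u -> i / F C0 _: fires at position(s) 5: maeredazuvadana
surface: maeredazuvadana

cell SUR=pa, NUM=zo, KEL=mi, CLASS=ri:
underlying: maer-z-to-ksa-fi
1. 0 -> a / C _ C: inserts after position(s) 4, 5, 8: maerazatokasafi
2. o -> e, u -> i / F C0 _: no change
surface: maerazatokasafi

cell SUR=pa, NUM=ak, KEL=ol, CLASS=pa:
underlying: maer-od-to-v-dna
1. 0 -> a / C _ C: inserts after position(s) 6, 9, 10: maerodatovadana
2. o -> e, u -> i / F C0 _: fires at position(s) 5: maeredatovadana
surface: maeredatovadana


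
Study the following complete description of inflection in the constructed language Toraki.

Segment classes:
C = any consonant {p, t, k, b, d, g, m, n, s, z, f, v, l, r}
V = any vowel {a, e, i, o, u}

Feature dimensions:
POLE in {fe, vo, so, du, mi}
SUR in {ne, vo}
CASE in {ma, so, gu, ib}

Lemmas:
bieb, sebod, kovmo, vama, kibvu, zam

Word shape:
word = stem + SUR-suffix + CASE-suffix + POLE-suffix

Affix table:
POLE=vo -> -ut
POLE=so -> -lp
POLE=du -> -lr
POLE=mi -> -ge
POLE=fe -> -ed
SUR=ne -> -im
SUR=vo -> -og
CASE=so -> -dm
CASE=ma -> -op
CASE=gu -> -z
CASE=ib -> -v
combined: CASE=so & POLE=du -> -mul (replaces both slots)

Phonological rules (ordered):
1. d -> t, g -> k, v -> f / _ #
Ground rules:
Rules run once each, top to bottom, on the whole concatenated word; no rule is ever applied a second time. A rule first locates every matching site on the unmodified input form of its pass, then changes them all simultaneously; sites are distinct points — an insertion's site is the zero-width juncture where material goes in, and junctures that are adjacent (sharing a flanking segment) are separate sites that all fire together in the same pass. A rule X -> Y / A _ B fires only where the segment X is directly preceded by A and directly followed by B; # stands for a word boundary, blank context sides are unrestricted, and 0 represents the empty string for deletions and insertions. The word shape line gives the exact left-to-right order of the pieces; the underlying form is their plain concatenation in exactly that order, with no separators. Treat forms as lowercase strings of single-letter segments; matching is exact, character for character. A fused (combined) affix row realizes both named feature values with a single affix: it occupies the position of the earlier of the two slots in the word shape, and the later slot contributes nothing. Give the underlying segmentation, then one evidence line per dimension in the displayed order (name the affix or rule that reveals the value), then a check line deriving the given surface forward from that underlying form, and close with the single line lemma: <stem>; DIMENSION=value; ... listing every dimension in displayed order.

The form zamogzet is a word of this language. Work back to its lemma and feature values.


underlying: zam-og-z-ed
POLE=fe - signalled by the affix -ed
SUR=vo - signalled by the affix -og
CASE=gu - signalled by the affix -z
check: zamogzed -> zamogzet
lemma: zam; POLE=fe; SUR=vo; CASE=gu


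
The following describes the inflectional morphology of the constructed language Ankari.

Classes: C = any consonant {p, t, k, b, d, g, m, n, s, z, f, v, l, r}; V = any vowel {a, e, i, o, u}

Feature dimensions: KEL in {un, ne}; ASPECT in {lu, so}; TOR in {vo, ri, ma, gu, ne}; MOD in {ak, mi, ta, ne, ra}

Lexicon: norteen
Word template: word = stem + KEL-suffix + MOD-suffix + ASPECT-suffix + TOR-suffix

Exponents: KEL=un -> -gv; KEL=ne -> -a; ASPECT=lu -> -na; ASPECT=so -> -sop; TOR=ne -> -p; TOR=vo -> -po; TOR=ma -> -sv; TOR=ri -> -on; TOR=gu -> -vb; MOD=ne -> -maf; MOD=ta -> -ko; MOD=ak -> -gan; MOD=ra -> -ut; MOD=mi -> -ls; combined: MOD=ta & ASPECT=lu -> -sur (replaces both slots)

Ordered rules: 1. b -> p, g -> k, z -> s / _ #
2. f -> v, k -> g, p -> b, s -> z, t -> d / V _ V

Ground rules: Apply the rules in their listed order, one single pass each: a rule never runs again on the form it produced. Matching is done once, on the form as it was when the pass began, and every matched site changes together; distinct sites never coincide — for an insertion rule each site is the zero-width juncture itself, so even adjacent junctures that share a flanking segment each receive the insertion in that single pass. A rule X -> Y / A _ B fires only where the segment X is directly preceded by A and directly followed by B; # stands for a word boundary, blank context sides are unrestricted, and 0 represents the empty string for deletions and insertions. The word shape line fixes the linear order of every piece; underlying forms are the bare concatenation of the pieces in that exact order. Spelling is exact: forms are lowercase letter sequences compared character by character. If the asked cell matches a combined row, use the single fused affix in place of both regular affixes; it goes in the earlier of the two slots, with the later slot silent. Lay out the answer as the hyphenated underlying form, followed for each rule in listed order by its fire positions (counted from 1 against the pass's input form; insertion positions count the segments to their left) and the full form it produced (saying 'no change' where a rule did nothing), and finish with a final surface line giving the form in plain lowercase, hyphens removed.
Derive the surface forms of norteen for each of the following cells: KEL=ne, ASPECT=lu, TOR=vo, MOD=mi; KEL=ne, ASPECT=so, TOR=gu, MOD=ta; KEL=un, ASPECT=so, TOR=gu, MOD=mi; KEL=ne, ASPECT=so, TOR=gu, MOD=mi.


cell KEL=ne, ASPECT=lu, TOR=vo, MOD=mi:
underlying: norteen-a-ls-na-po
1. b -> p, g -> k, z -> s / _ #: no change
2. f -> v, k -> g, p -> b, s -> z, t -> d / V _ V: fires at position(s) 13: norteenalsnabo
surface: norteenalsnabo

cell KEL=ne, ASPECT=so, TOR=gu, MOD=ta:
underlying: norteen-a-ko-sop-vb
1. b -> p, g -> k, z -> s / _ #: fires at position(s) 15: norteenakosopvp
2. f -> v, k -> g, p -> b, s -> z, t -> d / V _ V: fires at position(s) 9, 11: norteenagozopvp
surface: norteenagozopvp

cell KEL=un, ASPECT=so, TOR=gu, MOD=mi:
underlying: norteen-gv-ls-sop-vb
1. b -> p, g -> k, z -> s / _ #: fires at position(s) 16: norteengvlssopvp
2. f -> v, k -> g, p -> b, s -> z, t -> d / V _ V: no change
surface: norteengvlssopvp

cell KEL=ne, ASPECT=so, TOR=gu, MOD=mi:
underlying: norteen-a-ls-sop-vb
1. b -> p, g -> k, z -> s / _ #: fires at position(s) 15: norteenalssopvp
2. f -> v, k -> g, p -> b, s -> z, t -> d / V _ V: no change
surface: norteenalssopvp


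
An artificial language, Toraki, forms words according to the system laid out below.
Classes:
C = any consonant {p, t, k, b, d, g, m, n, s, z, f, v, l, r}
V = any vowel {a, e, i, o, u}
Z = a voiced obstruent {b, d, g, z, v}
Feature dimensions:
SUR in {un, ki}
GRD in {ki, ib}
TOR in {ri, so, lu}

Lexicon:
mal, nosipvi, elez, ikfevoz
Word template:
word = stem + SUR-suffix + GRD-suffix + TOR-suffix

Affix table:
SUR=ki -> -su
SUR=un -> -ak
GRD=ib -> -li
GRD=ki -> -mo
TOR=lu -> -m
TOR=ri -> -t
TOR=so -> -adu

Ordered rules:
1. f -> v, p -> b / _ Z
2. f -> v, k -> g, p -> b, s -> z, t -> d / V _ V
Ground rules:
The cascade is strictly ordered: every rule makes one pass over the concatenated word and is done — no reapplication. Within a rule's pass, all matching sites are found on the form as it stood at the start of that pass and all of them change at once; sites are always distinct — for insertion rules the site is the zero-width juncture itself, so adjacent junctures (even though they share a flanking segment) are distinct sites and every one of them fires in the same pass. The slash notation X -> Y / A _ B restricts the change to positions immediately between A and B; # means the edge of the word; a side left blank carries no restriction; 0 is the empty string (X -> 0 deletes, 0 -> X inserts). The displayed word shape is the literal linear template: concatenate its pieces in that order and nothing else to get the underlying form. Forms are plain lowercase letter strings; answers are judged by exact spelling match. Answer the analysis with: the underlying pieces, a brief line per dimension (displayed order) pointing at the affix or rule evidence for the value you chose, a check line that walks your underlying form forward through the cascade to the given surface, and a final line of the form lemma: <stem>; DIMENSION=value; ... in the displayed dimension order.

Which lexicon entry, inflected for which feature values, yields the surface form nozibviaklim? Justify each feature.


underlying: nosipvi-ak-li-m
SUR=un - signalled by the affix -ak
GRD=ib - signalled by the affix -li
TOR=lu - signalled by the affix -m
check: nosipviaklim -> nosibviaklim -> nozibviaklim
lemma: nosipvi; SUR=un; GRD=ib; TOR=lu


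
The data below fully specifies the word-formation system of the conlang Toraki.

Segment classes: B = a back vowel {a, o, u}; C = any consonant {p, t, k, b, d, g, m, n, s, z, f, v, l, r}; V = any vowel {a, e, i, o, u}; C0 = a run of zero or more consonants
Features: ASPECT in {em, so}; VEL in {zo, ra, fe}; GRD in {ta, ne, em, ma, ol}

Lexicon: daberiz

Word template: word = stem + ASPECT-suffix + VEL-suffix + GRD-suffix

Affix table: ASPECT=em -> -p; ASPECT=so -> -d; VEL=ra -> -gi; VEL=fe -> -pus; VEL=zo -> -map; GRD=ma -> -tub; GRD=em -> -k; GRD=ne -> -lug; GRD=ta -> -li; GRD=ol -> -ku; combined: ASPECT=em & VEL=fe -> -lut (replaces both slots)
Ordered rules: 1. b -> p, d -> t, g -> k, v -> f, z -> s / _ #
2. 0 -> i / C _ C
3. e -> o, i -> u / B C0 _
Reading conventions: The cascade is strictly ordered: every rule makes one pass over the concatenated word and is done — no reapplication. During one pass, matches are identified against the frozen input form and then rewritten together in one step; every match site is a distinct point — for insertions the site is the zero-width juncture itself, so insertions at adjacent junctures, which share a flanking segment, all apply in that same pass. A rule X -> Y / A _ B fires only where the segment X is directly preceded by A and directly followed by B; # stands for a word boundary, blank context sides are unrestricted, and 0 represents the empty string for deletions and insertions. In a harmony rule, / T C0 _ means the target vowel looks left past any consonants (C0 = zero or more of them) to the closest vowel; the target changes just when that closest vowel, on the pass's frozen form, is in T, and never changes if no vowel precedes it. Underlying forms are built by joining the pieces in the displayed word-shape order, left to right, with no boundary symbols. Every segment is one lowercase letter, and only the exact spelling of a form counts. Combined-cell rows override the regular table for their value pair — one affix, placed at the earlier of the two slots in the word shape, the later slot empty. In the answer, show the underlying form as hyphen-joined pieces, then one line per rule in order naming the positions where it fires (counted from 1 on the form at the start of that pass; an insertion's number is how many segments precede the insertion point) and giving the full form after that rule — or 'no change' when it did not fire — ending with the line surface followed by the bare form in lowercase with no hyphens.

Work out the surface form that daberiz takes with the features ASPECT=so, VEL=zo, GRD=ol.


underlying: daberiz-d-map-ku
1. b -> p, d -> t, g -> k, v -> f, z -> s / _ #: no change
2. 0 -> i / C _ C: inserts after position(s) 7, 8, 11: daberizidimapiku
3. e -> o, i -> u / B C0 _: fires at position(s) 4, 14: daborizidimapuku
surface: daborizidimapuku


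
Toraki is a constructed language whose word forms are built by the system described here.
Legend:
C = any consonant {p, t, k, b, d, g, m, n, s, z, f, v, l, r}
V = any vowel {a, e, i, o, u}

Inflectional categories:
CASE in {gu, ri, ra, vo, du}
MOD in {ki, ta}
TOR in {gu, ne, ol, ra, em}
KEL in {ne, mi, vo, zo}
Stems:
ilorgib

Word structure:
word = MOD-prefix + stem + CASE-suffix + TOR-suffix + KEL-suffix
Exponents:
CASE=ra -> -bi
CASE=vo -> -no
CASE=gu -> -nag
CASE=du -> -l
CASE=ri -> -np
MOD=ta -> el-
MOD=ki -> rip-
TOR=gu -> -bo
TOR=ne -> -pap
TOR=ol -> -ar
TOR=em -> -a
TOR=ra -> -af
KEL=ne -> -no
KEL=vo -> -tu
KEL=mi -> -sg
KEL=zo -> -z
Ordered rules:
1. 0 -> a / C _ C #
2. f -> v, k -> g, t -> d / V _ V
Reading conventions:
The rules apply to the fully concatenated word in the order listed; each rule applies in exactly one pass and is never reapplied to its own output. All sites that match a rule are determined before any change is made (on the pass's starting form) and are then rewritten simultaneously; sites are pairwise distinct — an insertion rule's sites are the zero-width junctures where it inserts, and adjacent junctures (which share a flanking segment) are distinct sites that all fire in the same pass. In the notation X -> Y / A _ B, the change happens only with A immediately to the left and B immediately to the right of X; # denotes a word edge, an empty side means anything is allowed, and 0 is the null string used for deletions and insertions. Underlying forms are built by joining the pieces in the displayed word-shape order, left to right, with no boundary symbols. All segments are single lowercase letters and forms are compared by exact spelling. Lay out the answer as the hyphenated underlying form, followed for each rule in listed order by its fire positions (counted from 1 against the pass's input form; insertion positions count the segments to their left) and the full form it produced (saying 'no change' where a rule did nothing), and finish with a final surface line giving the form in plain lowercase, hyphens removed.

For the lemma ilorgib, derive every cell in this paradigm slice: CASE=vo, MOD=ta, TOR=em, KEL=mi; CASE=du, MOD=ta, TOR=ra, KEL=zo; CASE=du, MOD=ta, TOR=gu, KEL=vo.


cell CASE=vo, MOD=ta, TOR=em, KEL=mi:
underlying: el-ilorgib-no-a-sg
1. 0 -> a / C _ C #: inserts after position(s) 13: elilorgibnoasag
2. f -> v, k -> g, t -> d / V _ V: no change
surface: elilorgibnoasag

cell CASE=du, MOD=ta, TOR=ra, KEL=zo:
underlying: el-ilorgib-l-af-z
1. 0 -> a / C _ C #: inserts after position(s) 12: elilorgiblafaz
2. f -> v, k -> g, t -> d / V _ V: fires at position(s) 12: elilorgiblavaz
surface: elilorgiblavaz

cell CASE=du, MOD=ta, TOR=gu, KEL=vo:
underlying: el-ilorgib-l-bo-tu
1. 0 -> a / C _ C #: no change
2. f -> v, k -> g, t -> d / V _ V: fires at position(s) 13: elilorgiblbodu
surface: elilorgiblbodu


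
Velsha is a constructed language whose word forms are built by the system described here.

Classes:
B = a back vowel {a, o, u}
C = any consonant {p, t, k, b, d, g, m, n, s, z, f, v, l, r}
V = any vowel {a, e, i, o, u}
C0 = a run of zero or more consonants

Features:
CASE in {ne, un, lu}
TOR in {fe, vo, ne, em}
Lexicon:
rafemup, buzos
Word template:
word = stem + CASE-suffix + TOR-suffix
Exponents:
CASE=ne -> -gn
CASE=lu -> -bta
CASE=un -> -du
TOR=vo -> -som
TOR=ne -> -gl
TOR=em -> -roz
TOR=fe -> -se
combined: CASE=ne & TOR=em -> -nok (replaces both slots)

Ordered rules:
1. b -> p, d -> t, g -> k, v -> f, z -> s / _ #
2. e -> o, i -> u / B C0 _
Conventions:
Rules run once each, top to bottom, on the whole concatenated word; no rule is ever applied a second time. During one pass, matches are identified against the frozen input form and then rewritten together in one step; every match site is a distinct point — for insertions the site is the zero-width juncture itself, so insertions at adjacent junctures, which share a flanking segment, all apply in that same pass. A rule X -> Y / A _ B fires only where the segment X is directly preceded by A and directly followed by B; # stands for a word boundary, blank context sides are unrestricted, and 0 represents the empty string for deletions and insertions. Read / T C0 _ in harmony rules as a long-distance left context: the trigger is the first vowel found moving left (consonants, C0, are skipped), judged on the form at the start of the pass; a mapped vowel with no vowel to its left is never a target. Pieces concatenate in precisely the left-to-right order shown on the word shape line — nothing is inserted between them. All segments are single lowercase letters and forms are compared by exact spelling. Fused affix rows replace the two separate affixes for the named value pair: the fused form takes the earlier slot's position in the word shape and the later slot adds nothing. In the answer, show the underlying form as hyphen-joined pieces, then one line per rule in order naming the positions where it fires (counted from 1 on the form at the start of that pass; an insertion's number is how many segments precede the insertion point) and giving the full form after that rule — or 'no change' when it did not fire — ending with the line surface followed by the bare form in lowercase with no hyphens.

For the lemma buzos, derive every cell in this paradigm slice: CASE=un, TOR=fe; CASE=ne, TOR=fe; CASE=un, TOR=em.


cell CASE=un, TOR=fe:
underlying: buzos-du-se
1. b -> p, d -> t, g -> k, v -> f, z -> s / _ #: no change
2. e -> o, i -> u / B C0 _: fires at position(s) 9: buzosduso
surface: buzosduso

cell CASE=ne, TOR=fe:
underlying: buzos-gn-se
1. b -> p, d -> t, g -> k, v -> f, z -> s / _ #: no change
2. e -> o, i -> u / B C0 _: fires at position(s) 9: buzosgnso
surface: buzosgnso

cell CASE=un, TOR=em:
underlying: buzos-du-roz
1. b -> p, d -> t, g -> k, v -> f, z -> s / _ #: fires at position(s) 10: buzosduros
2. e -> o, i -> u / B C0 _: no change
surface: buzosduros


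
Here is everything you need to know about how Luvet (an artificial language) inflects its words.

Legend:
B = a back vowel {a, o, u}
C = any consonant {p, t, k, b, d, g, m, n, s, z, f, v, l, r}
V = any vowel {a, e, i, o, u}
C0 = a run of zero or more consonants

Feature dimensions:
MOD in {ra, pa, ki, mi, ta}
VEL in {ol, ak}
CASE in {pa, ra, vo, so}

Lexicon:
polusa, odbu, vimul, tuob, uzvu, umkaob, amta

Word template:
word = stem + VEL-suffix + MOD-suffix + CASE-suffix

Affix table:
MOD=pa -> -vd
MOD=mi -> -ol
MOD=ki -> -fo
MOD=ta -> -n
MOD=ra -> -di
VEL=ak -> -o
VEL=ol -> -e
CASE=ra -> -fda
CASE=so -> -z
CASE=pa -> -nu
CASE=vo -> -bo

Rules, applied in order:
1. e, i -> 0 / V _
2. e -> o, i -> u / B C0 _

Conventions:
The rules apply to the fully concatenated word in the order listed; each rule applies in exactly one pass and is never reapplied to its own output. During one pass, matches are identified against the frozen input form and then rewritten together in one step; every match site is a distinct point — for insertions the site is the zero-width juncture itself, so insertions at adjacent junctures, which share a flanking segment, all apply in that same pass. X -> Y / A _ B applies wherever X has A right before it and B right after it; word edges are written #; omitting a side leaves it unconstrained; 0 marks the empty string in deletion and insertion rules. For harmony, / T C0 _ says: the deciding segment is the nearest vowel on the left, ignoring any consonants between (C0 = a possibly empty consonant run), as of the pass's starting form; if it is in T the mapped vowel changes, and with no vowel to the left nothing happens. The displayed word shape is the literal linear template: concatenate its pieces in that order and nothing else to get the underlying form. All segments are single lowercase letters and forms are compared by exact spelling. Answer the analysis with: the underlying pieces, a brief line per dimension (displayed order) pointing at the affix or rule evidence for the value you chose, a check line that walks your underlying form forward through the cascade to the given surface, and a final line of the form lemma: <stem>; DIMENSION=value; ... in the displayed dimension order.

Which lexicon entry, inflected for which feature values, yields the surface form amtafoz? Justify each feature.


underlying: amta-e-fo-z
MOD=ki - signalled by the affix -fo
VEL=ol - signalled by the affix -e
CASE=so - signalled by the affix -z
check: amtaefoz -> amtafoz -> amtafoz
lemma: amta; MOD=ki; VEL=ol; CASE=so
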